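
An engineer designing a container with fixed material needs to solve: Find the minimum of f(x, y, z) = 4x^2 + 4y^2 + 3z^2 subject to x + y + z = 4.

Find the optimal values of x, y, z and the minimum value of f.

Using Lagrange multipliers on f = 4x^2 + 4y^2 + 3z^2 with constraint x + y + z = 4:
Conditions: 2*4*x = lambda, 2*4*y = lambda, 2*3*z = lambda
So x = lambda/8, y = lambda/8, z = lambda/6
Substituting into constraint: lambda * (5/12) = 4
lambda = 48/5
x = 6/5, y = 6/5, z = 8/5
Minimum value = 96/5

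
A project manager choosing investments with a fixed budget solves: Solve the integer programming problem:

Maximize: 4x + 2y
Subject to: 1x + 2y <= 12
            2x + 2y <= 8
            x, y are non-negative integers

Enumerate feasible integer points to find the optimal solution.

Constraint 1: 1x + 2y <= 12
Constraint 2: 2x + 2y <= 8
Feasible x range (need y >= 0): 0 <= x <= min(12/1, 8/2) => x in {0, ..., 4}.
Enumerate feasible integer points row by row (the coefficient of y is 2 > 0, so for each x the largest feasible y gives the best value):
  x = 0: y <= min((12 - 1*0)/2, (8 - 2*0)/2) => y in {0, ..., 4}; best 4*0 + 2*4 = 8
  x = 1: y <= min((12 - 1*1)/2, (8 - 2*1)/2) => y in {0, ..., 3}; best 4*1 + 2*3 = 10
  x = 2: y <= min((12 - 1*2)/2, (8 - 2*2)/2) => y in {0, ..., 2}; best 4*2 + 2*2 = 12
  x = 3: y <= min((12 - 1*3)/2, (8 - 2*3)/2) => y in {0, ..., 1}; best 4*3 + 2*1 = 14
  x = 4: y <= min((12 - 1*4)/2, (8 - 2*4)/2) => y in {0}; best 4*4 + 2*0 = 16
The maximum 4x + 2y = 16 is achieved at x = 4, y = 0.
Check: 1*4 + 2*0 = 4 <= 12 and 2*4 + 2*0 = 8 <= 8.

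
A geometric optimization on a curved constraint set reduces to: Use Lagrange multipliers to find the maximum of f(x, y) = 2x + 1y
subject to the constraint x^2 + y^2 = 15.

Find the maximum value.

Set up Lagrange conditions: grad f = lambda * grad g
  2 = 2*lambda*x
  1 = 2*lambda*y
From these: x/y = 2/1, so x = 2t, y = 1t for some t.
Substitute into constraint: (2t)^2 + (1t)^2 = 15
  t^2 * 5 = 15
  t = sqrt(15/5)
Maximum = 2*x + 1*y = (2^2 + 1^2)*t = 5 * sqrt(15/5) = sqrt(75)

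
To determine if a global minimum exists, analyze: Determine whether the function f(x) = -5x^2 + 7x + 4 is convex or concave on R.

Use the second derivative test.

f(x) = -5x^2 + 7x + 4
f'(x) = -10x + 7
f''(x) = -10
Since f''(x) = -10 < 0 for all x, f is concave on R.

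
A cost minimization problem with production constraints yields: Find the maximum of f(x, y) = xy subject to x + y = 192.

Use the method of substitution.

Substitute y = 192 - x into f(x,y) = xy:
g(x) = x(192 - x) = 192x - x^2
g'(x) = 192 - 2x = 0  =>  x = 96
y = 192 - 96 = 96
Maximum value = 96 * 96 = 9216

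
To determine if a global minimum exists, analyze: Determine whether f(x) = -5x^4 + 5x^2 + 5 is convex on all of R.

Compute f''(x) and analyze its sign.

f(x) = -5x^4 + 5x^2 + 5
f'(x) = -20x^3 + 10x
f''(x) = -60x^2 + 10
f''(x) = -60x^2 + 10 -> -inf as |x| -> inf
Therefore, f is not globally convex on R.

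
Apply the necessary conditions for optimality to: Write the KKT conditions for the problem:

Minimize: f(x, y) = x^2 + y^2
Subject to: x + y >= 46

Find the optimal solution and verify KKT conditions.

KKT conditions for min x^2 + y^2 s.t. x + y >= 46:
Stationarity: 2x = mu, 2y = mu
So x = y = mu/2.
Complementary slackness: mu*(x + y - 46) = 0
Primal feasibility: x + y >= 46; dual feasibility: mu >= 0
If mu = 0 then x = y = 0, but 0 + 0 < 46 is infeasible, so the constraint is active.
Constraint active: x + y = 2*(mu/2) = 46 => mu = 46
x = y = 23, f = 1058
Verify: stationarity 2*23 = 46 = mu; primal 23 + 23 = 46 >= 46; dual mu = 46 >= 0; complementary slackness 46*(46 - 46) = 0. All KKT conditions hold.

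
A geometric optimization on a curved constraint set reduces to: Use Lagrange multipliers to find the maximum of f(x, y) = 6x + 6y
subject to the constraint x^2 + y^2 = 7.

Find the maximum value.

Set up Lagrange conditions: grad f = lambda * grad g
  6 = 2*lambda*x
  6 = 2*lambda*y
From these: x/y = 6/6, so x = 6t, y = 6t for some t.
Substitute into constraint: (6t)^2 + (6t)^2 = 7
  t^2 * 72 = 7
  t = sqrt(7/72)
Maximum = 6*x + 6*y = (6^2 + 6^2)*t = 72 * sqrt(7/72) = sqrt(504)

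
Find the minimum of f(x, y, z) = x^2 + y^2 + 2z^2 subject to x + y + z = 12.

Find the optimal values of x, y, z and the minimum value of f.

Using Lagrange multipliers on f = x^2 + y^2 + 2z^2 with constraint x + y + z = 12:
Conditions: 2*1*x = lambda, 2*1*y = lambda, 2*2*z = lambda
So x = lambda/2, y = lambda/2, z = lambda/4
Substituting into constraint: lambda * (5/4) = 12
lambda = 48/5
x = 24/5, y = 24/5, z = 12/5
Minimum value = 288/5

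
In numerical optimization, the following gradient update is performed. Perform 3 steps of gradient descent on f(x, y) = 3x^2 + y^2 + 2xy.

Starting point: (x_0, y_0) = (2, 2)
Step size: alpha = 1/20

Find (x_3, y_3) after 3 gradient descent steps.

f(x,y) = 3x^2 + y^2 + 2xy
grad_x = 6x + 2y, grad_y = 2y + 2x
Step 1: grad = (16, 8), (6/5, 8/5)
Step 2: grad = (52/5, 28/5), (17/25, 33/25)
Step 3: grad = (168/25, 4), (43/125, 28/25)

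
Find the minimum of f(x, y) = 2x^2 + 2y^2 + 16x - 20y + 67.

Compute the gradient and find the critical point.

f(x,y) = 2x^2 + 2y^2 + 16x - 20y + 67
df/dx = 4x + (16) = 0  =>  x = -4
df/dy = 4y + (-20) = 0  =>  y = 5
f(-4, 5) = 2*(-4)^2 + 2*(5)^2 + 16*(-4) + -20*(5) + 67 = -15
Hessian is diagonal with entries 4, 4 > 0, so this is a minimum.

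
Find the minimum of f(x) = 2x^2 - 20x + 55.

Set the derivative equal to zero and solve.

f(x) = 2x^2 - 20x + 55
f'(x) = 4x + (-20) = 0
x = 20/4 = 5
f(5) = 5
Since f''(x) = 4 > 0, this is a minimum.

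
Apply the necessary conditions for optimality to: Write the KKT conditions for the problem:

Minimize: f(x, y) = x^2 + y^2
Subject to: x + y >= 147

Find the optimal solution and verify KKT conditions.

KKT conditions for min x^2 + y^2 s.t. x + y >= 147:
Stationarity: 2x = mu, 2y = mu
So x = y = mu/2.
Complementary slackness: mu*(x + y - 147) = 0
Primal feasibility: x + y >= 147; dual feasibility: mu >= 0
If mu = 0 then x = y = 0, but 0 + 0 < 147 is infeasible, so the constraint is active.
Constraint active: x + y = 2*(mu/2) = 147 => mu = 147
x = y = 147/2, f = 21609/2
Verify: stationarity 2*(147/2) = 147 = mu; primal 147/2 + 147/2 = 147 >= 147; dual mu = 147 >= 0; complementary slackness 147*(147 - 147) = 0. All KKT conditions hold.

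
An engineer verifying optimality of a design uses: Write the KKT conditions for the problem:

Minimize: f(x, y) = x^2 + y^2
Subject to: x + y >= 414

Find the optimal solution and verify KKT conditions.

KKT conditions for min x^2 + y^2 s.t. x + y >= 414:
Stationarity: 2x = mu, 2y = mu
So x = y = mu/2.
Complementary slackness: mu*(x + y - 414) = 0
Primal feasibility: x + y >= 414; dual feasibility: mu >= 0
If mu = 0 then x = y = 0, but 0 + 0 < 414 is infeasible, so the constraint is active.
Constraint active: x + y = 2*(mu/2) = 414 => mu = 414
x = y = 207, f = 85698
Verify: stationarity 2*207 = 414 = mu; primal 207 + 207 = 414 >= 414; dual mu = 414 >= 0; complementary slackness 414*(414 - 414) = 0. All KKT conditions hold.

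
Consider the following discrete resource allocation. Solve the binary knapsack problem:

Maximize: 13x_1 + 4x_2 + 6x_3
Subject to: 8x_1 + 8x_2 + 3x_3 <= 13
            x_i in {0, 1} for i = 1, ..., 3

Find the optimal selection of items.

Items: item 1 (v=13, w=8), item 2 (v=4, w=8), item 3 (v=6, w=3)
Capacity: 13
Checking all 8 subsets (w = total weight, v = total value):
  {}: w = 0, v = 0
  {1}: w = 8, v = 13
  {2}: w = 8, v = 4
  {3}: w = 3, v = 6
  {1, 2}: w = 16 > 13, infeasible
  {1, 3}: w = 11, v = 19
  {2, 3}: w = 11, v = 10
  {1, 2, 3}: w = 19 > 13, infeasible
Best feasible subset: items [1, 3]
Total weight: 11 <= 13, total value: 19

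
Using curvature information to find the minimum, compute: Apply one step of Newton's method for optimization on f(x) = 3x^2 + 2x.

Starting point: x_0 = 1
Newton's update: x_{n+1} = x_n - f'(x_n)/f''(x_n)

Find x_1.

f(x) = 3x^2 + 2x
f'(x) = 6x + (2), f''(x) = 6
Newton step: x_1 = x_0 - f'(x_0)/f''(x_0)
f'(1) = 8
x_1 = 1 - 8/6 = -1/3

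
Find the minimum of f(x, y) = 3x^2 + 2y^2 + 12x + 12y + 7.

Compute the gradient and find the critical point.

f(x,y) = 3x^2 + 2y^2 + 12x + 12y + 7
df/dx = 6x + (12) = 0  =>  x = -2
df/dy = 4y + (12) = 0  =>  y = -3
f(-2, -3) = 3*(-2)^2 + 2*(-3)^2 + 12*(-2) + 12*(-3) + 7 = -23
Hessian is diagonal with entries 6, 4 > 0, so this is a minimum.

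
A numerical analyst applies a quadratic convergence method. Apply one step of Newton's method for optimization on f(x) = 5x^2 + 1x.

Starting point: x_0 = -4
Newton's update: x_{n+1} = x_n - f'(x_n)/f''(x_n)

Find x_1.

f(x) = 5x^2 + 1x
f'(x) = 10x + (1), f''(x) = 10
Newton step: x_1 = x_0 - f'(x_0)/f''(x_0)
f'(-4) = -39
x_1 = -4 - -39/10 = -1/10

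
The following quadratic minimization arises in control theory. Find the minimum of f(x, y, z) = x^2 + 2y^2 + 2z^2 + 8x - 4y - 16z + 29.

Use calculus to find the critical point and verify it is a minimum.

f(x,y,z) = x^2 + 2y^2 + 2z^2 + 8x - 4y - 16z + 29
df/dx = 2x + (8) = 0 => x = -4
df/dy = 4y + (-4) = 0 => y = 1
df/dz = 4z + (-16) = 0 => z = 4
f(-4,1,4) = 1*(-4)^2 + 2*(1)^2 + 2*(4)^2 + 8*(-4) + -4*(1) + -16*(4) + 29 = -21
Hessian is diagonal with entries 2, 4, 4 > 0, confirmed minimum.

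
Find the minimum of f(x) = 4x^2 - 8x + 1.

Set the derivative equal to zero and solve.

f(x) = 4x^2 - 8x + 1
f'(x) = 8x + (-8) = 0
x = 8/8 = 1
f(1) = -3
Since f''(x) = 8 > 0, this is a minimum.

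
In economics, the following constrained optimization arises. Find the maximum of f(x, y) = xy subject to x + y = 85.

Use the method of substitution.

Substitute y = 85 - x into f(x,y) = xy:
g(x) = x(85 - x) = 85x - x^2
g'(x) = 85 - 2x = 0  =>  x = 85/2
y = 85 - 85/2 = 85/2
Maximum value = (85/2) * (85/2) = 7225/4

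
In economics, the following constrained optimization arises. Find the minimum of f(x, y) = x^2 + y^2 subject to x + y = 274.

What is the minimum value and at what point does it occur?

Substitute y = 274 - x into f(x,y) = x^2 + y^2:
g(x) = x^2 + (274 - x)^2 = 2x^2 - 548x + 75076
g'(x) = 4x - 548 = 0  =>  x = 137
y = 274 - 137 = 137
Minimum value = 137^2 + 137^2 = 37538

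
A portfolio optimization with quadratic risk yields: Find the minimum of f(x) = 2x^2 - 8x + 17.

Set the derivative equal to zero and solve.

f(x) = 2x^2 - 8x + 17
f'(x) = 4x + (-8) = 0
x = 8/4 = 2
f(2) = 9
Since f''(x) = 4 > 0, this is a minimum.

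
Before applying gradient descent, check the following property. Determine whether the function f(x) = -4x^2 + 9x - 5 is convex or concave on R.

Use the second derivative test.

f(x) = -4x^2 + 9x - 5
f'(x) = -8x + 9
f''(x) = -8
Since f''(x) = -8 < 0 for all x, f is concave on R.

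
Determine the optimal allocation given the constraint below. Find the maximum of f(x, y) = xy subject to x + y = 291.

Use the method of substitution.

Substitute y = 291 - x into f(x,y) = xy:
g(x) = x(291 - x) = 291x - x^2
g'(x) = 291 - 2x = 0  =>  x = 291/2
y = 291 - 291/2 = 291/2
Maximum value = (291/2) * (291/2) = 84681/4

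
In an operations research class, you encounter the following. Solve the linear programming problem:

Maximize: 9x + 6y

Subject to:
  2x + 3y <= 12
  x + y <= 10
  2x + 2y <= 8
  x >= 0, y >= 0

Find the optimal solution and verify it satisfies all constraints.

Feasible vertices: (0, 0), (0, 4), (4, 0)
Objective 9x + 6y at each vertex:
  (0, 0): 0
  (0, 4): 24
  (4, 0): 36
Maximum is 36 at (4, 0).
Verify constraints at (x, y) = (4, 0):
  2*4 + 3*0 = 8 <= 12
  1*4 + 1*0 = 4 <= 10
  2*4 + 2*0 = 8 <= 8 (active)
  x = 4 >= 0, y = 0 >= 0. All constraints satisfied.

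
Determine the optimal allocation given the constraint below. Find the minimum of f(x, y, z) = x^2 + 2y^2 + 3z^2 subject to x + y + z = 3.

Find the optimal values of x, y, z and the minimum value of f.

Using Lagrange multipliers on f = x^2 + 2y^2 + 3z^2 with constraint x + y + z = 3:
Conditions: 2*1*x = lambda, 2*2*y = lambda, 2*3*z = lambda
So x = lambda/2, y = lambda/4, z = lambda/6
Substituting into constraint: lambda * (11/12) = 3
lambda = 36/11
x = 18/11, y = 9/11, z = 6/11
Minimum value = 54/11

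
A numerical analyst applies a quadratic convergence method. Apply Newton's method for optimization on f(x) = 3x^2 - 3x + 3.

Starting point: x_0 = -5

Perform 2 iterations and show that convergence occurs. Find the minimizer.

f(x) = 3x^2 - 3x + 3, f'(x) = 6x + (-3), f''(x) = 6
Step 1: f'(-5) = -33, x_1 = -5 - -33/6 = 1/2
Step 2: f'(1/2) = 0, x_2 = 1/2 (converged)
Newton's method converges in 1 step for quadratics.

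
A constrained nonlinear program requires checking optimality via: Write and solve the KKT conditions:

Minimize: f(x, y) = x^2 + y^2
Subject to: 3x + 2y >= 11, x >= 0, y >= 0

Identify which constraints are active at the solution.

KKT conditions for min x^2 + y^2 s.t. 3x + 2y >= 11, x >= 0, y >= 0:
Stationarity: 2x = mu*3 + mu_x, 2y = mu*2 + mu_y, with mu, mu_x, mu_y >= 0
Complementary slackness: mu*(3x + 2y - 11) = 0, mu_x*x = 0, mu_y*y = 0
(0, 0) is infeasible (3*0 + 2*0 < 11), so if mu = 0 stationarity would force x = mu_x/2 >= 0, y = mu_y/2 >= 0 with mu_x*x = mu_y*y = 0, i.e. x = y = 0: contradiction. Hence mu > 0 and 3x + 2y = 11 is active.
Try x > 0, y > 0 (so mu_x = mu_y = 0): x = 3*mu/2, y = 2*mu/2
Substitute: 3*(3*mu/2) + 2*(2*mu/2) = 11
  mu*13/2 = 11 => mu = 22/13
x* = 33/13 > 0, y* = 22/13 > 0, consistent with mu_x = mu_y = 0.
f is convex and the constraints are linear, so this KKT point is the global minimum.
f* = 121/13
Active constraints: 3x + 2y >= 11 (holds with equality, mu = 22/13 > 0); x >= 0 and y >= 0 are inactive (mu_x = mu_y = 0).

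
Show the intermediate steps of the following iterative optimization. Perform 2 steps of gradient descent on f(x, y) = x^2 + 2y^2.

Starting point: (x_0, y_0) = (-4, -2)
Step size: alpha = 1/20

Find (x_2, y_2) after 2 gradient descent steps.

f(x,y) = x^2 + 2y^2
grad_x = 2x + 0y, grad_y = 4y + 0x
Step 1: grad = (-8, -8), (-18/5, -8/5)
Step 2: grad = (-36/5, -32/5), (-81/25, -32/25)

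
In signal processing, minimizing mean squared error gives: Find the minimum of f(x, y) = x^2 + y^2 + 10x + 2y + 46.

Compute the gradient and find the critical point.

f(x,y) = x^2 + y^2 + 10x + 2y + 46
df/dx = 2x + (10) = 0  =>  x = -5
df/dy = 2y + (2) = 0  =>  y = -1
f(-5, -1) = 1*(-5)^2 + 1*(-1)^2 + 10*(-5) + 2*(-1) + 46 = 20
Hessian is diagonal with entries 2, 2 > 0, so this is a minimum.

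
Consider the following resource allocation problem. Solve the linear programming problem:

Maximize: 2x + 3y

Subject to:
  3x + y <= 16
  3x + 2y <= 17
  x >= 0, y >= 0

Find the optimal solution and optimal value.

Feasible vertices: (0, 0), (0, 17/2), (5, 1), (16/3, 0)
Objective 2x + 3y at each:
  (0, 0): 0
  (0, 17/2): 51/2
  (5, 1): 13
  (16/3, 0): 32/3
Maximum is 51/2 at (0, 17/2).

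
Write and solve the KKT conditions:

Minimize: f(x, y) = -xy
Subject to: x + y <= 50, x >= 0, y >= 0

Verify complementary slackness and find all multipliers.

Problem: min -xy s.t. x + y <= 50 (multiplier lambda), x >= 0 (mu_x), y >= 0 (mu_y)
KKT stationarity: -y + lambda - mu_x = 0, -x + lambda - mu_y = 0, with lambda, mu_x, mu_y >= 0
Complementary slackness: lambda*(x + y - 50) = 0, mu_x*x = 0, mu_y*y = 0
If lambda = 0: y = -mu_x <= 0 and x = -mu_y <= 0 force x = y = 0 with f = 0; but x = y = 25 is feasible with f = -625 < 0, so this is not the minimum. Hence lambda > 0 and x + y = 50.
Try x > 0, y > 0 (so mu_x = mu_y = 0): y = lambda, x = lambda => x = y = lambda
x + y = 50 => 2*lambda = 50 => lambda = 25
x* = y* = 25 > 0, consistent with mu_x = mu_y = 0.
(Any feasible point with x = 0 or y = 0 has f = 0 > -625, so the minimum is not on those boundaries.)
min(-xy) = -625 (i.e. max xy = 625)
Multipliers: lambda = 25, mu_x = 0, mu_y = 0
Complementary slackness: lambda*(x + y - 50) = 25*(25 + 25 - 50) = 0, mu_x*x = 0*25 = 0, mu_y*y = 0*25 = 0. Satisfied.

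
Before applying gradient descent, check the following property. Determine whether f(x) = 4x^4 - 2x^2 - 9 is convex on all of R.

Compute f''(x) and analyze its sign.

f(x) = 4x^4 - 2x^2 - 9
f'(x) = 16x^3 + -4x
f''(x) = 48x^2 + -4
f''(0) = -4 < 0, so not convex near x = 0
Therefore, f is not globally convex on R.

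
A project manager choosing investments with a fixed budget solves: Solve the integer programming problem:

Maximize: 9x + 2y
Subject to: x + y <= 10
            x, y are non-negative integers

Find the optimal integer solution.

Objective: 9x + 2y, constraint: x + y <= 10
Coefficient of x is 9 >= coefficient of y is 2, so allocate the entire budget to x.
Optimal: x = 10, y = 0, value = 90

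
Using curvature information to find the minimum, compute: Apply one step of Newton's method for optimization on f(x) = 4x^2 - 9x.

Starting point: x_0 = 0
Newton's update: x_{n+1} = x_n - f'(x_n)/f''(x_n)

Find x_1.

f(x) = 4x^2 - 9x
f'(x) = 8x + (-9), f''(x) = 8
Newton step: x_1 = x_0 - f'(x_0)/f''(x_0)
f'(0) = -9
x_1 = 0 - -9/8 = 9/8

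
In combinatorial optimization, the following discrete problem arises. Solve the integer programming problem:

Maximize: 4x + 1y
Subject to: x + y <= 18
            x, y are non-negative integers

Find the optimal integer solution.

Objective: 4x + 1y, constraint: x + y <= 18
Coefficient of x is 4 >= coefficient of y is 1, so allocate the entire budget to x.
Optimal: x = 18, y = 0, value = 72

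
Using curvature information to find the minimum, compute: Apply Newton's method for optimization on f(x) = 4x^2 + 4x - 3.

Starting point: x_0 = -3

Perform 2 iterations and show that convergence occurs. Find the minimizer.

f(x) = 4x^2 + 4x - 3, f'(x) = 8x + (4), f''(x) = 8
Step 1: f'(-3) = -20, x_1 = -3 - -20/8 = -1/2
Step 2: f'(-1/2) = 0, x_2 = -1/2 (converged)
Newton's method converges in 1 step for quadratics.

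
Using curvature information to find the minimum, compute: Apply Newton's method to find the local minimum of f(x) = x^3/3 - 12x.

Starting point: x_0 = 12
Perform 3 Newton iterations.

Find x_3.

f(x) = x^3/3 - 12x
f'(x) = x^2 - 12, f''(x) = 2x
Newton update: x_{n+1} = x_n - (x_n^2 - 12)/(2*x_n)
Step 1: x_0 = 12, f'=132, f''=24, x_1 = 13/2
Step 2: x_1 = 13/2, f'=121/4, f''=13, x_2 = 217/52
Step 3: x_2 = 217/52, f'=14641/2704, f''=217/26, x_3 = 79537/22568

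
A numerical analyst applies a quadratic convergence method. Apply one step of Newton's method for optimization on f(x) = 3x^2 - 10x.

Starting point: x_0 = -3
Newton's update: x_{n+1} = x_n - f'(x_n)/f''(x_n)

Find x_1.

f(x) = 3x^2 - 10x
f'(x) = 6x + (-10), f''(x) = 6
Newton step: x_1 = x_0 - f'(x_0)/f''(x_0)
f'(-3) = -28
x_1 = -3 - -28/6 = 5/3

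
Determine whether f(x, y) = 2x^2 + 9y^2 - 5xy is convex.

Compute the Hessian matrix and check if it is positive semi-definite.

f(x,y) = 2x^2 + 9y^2 - 5xy
Hessian H = [[4, -5], [-5, 18]]
trace(H) = 22, det(H) = 47
Eigenvalues: (22 +/- sqrt(296)) / 2 = 19.6, 2.398
Since both eigenvalues > 0, f is convex.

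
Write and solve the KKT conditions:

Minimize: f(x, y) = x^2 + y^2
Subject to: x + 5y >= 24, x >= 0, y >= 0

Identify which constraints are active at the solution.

KKT conditions for min x^2 + y^2 s.t. 1x + 5y >= 24, x >= 0, y >= 0:
Stationarity: 2x = mu*1 + mu_x, 2y = mu*5 + mu_y, with mu, mu_x, mu_y >= 0
Complementary slackness: mu*(x + 5y - 24) = 0, mu_x*x = 0, mu_y*y = 0
(0, 0) is infeasible (1*0 + 5*0 < 24), so if mu = 0 stationarity would force x = mu_x/2 >= 0, y = mu_y/2 >= 0 with mu_x*x = mu_y*y = 0, i.e. x = y = 0: contradiction. Hence mu > 0 and x + 5y = 24 is active.
Try x > 0, y > 0 (so mu_x = mu_y = 0): x = 1*mu/2, y = 5*mu/2
Substitute: 1*(1*mu/2) + 5*(5*mu/2) = 24
  mu*26/2 = 24 => mu = 24/13
x* = 12/13 > 0, y* = 60/13 > 0, consistent with mu_x = mu_y = 0.
f is convex and the constraints are linear, so this KKT point is the global minimum.
f* = 288/13
Active constraints: x + 5y >= 24 (holds with equality, mu = 24/13 > 0); x >= 0 and y >= 0 are inactive (mu_x = mu_y = 0).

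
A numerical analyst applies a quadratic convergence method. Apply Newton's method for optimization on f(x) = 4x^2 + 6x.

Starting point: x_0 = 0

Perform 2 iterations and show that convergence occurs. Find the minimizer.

f(x) = 4x^2 + 6x, f'(x) = 8x + (6), f''(x) = 8
Step 1: f'(0) = 6, x_1 = 0 - 6/8 = -3/4
Step 2: f'(-3/4) = 0, x_2 = -3/4 (converged)
Newton's method converges in 1 step for quadratics.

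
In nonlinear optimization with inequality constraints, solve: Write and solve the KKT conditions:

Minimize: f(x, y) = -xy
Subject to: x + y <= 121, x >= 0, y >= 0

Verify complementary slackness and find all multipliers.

Problem: min -xy s.t. x + y <= 121 (multiplier lambda), x >= 0 (mu_x), y >= 0 (mu_y)
KKT stationarity: -y + lambda - mu_x = 0, -x + lambda - mu_y = 0, with lambda, mu_x, mu_y >= 0
Complementary slackness: lambda*(x + y - 121) = 0, mu_x*x = 0, mu_y*y = 0
If lambda = 0: y = -mu_x <= 0 and x = -mu_y <= 0 force x = y = 0 with f = 0; but x = y = 121/2 is feasible with f = -14641/4 < 0, so this is not the minimum. Hence lambda > 0 and x + y = 121.
Try x > 0, y > 0 (so mu_x = mu_y = 0): y = lambda, x = lambda => x = y = lambda
x + y = 121 => 2*lambda = 121 => lambda = 121/2
x* = y* = 121/2 > 0, consistent with mu_x = mu_y = 0.
(Any feasible point with x = 0 or y = 0 has f = 0 > -14641/4, so the minimum is not on those boundaries.)
min(-xy) = -14641/4 (i.e. max xy = 14641/4)
Multipliers: lambda = 121/2, mu_x = 0, mu_y = 0
Complementary slackness: lambda*(x + y - 121) = 121/2*(121/2 + 121/2 - 121) = 0, mu_x*x = 0*121/2 = 0, mu_y*y = 0*121/2 = 0. Satisfied.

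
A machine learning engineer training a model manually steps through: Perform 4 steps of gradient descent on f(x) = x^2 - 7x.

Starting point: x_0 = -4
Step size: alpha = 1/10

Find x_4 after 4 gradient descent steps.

f(x) = x^2 - 7x, f'(x) = 2x + (-7)
Step 1: f'(-4) = -15, x_1 = -4 - 1/10 * -15 = -5/2
Step 2: f'(-5/2) = -12, x_2 = -5/2 - 1/10 * -12 = -13/10
Step 3: f'(-13/10) = -48/5, x_3 = -13/10 - 1/10 * -48/5 = -17/50
Step 4: f'(-17/50) = -192/25, x_4 = -17/50 - 1/10 * -192/25 = 107/250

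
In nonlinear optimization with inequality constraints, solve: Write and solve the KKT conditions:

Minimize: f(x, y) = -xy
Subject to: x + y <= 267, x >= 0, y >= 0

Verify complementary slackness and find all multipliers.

Problem: min -xy s.t. x + y <= 267 (multiplier lambda), x >= 0 (mu_x), y >= 0 (mu_y)
KKT stationarity: -y + lambda - mu_x = 0, -x + lambda - mu_y = 0, with lambda, mu_x, mu_y >= 0
Complementary slackness: lambda*(x + y - 267) = 0, mu_x*x = 0, mu_y*y = 0
If lambda = 0: y = -mu_x <= 0 and x = -mu_y <= 0 force x = y = 0 with f = 0; but x = y = 267/2 is feasible with f = -71289/4 < 0, so this is not the minimum. Hence lambda > 0 and x + y = 267.
Try x > 0, y > 0 (so mu_x = mu_y = 0): y = lambda, x = lambda => x = y = lambda
x + y = 267 => 2*lambda = 267 => lambda = 267/2
x* = y* = 267/2 > 0, consistent with mu_x = mu_y = 0.
(Any feasible point with x = 0 or y = 0 has f = 0 > -71289/4, so the minimum is not on those boundaries.)
min(-xy) = -71289/4 (i.e. max xy = 71289/4)
Multipliers: lambda = 267/2, mu_x = 0, mu_y = 0
Complementary slackness: lambda*(x + y - 267) = 267/2*(267/2 + 267/2 - 267) = 0, mu_x*x = 0*267/2 = 0, mu_y*y = 0*267/2 = 0. Satisfied.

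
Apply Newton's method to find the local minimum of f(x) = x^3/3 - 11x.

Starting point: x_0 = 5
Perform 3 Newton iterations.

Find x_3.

f(x) = x^3/3 - 11x
f'(x) = x^2 - 11, f''(x) = 2x
Newton update: x_{n+1} = x_n - (x_n^2 - 11)/(2*x_n)
Step 1: x_0 = 5, f'=14, f''=10, x_1 = 18/5
Step 2: x_1 = 18/5, f'=49/25, f''=36/5, x_2 = 599/180
Step 3: x_2 = 599/180, f'=2401/32400, f''=599/90, x_3 = 715201/215640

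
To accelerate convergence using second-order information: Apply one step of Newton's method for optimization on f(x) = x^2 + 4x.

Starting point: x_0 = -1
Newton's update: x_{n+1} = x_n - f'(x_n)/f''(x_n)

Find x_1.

f(x) = x^2 + 4x
f'(x) = 2x + (4), f''(x) = 2
Newton step: x_1 = x_0 - f'(x_0)/f''(x_0)
f'(-1) = 2
x_1 = -1 - 2/2 = -2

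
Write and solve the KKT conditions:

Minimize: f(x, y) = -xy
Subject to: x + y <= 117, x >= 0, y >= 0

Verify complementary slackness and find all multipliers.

Problem: min -xy s.t. x + y <= 117 (multiplier lambda), x >= 0 (mu_x), y >= 0 (mu_y)
KKT stationarity: -y + lambda - mu_x = 0, -x + lambda - mu_y = 0, with lambda, mu_x, mu_y >= 0
Complementary slackness: lambda*(x + y - 117) = 0, mu_x*x = 0, mu_y*y = 0
If lambda = 0: y = -mu_x <= 0 and x = -mu_y <= 0 force x = y = 0 with f = 0; but x = y = 117/2 is feasible with f = -13689/4 < 0, so this is not the minimum. Hence lambda > 0 and x + y = 117.
Try x > 0, y > 0 (so mu_x = mu_y = 0): y = lambda, x = lambda => x = y = lambda
x + y = 117 => 2*lambda = 117 => lambda = 117/2
x* = y* = 117/2 > 0, consistent with mu_x = mu_y = 0.
(Any feasible point with x = 0 or y = 0 has f = 0 > -13689/4, so the minimum is not on those boundaries.)
min(-xy) = -13689/4 (i.e. max xy = 13689/4)
Multipliers: lambda = 117/2, mu_x = 0, mu_y = 0
Complementary slackness: lambda*(x + y - 117) = 117/2*(117/2 + 117/2 - 117) = 0, mu_x*x = 0*117/2 = 0, mu_y*y = 0*117/2 = 0. Satisfied.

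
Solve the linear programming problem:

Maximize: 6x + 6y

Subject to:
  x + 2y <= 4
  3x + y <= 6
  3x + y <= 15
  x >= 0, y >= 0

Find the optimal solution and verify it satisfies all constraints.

Feasible vertices: (0, 0), (0, 2), (8/5, 6/5), (2, 0)
Objective 6x + 6y at each vertex:
  (0, 0): 0
  (0, 2): 12
  (8/5, 6/5): 84/5
  (2, 0): 12
Maximum is 84/5 at (8/5, 6/5).
Verify constraints at (x, y) = (8/5, 6/5):
  1*(8/5) + 2*(6/5) = 4 <= 4 (active)
  3*(8/5) + 1*(6/5) = 6 <= 6 (active)
  3*(8/5) + 1*(6/5) = 6 <= 15
  x = 8/5 >= 0, y = 6/5 >= 0. All constraints satisfied.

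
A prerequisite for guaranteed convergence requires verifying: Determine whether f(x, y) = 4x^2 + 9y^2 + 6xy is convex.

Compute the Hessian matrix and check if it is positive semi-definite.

f(x,y) = 4x^2 + 9y^2 + 6xy
Hessian H = [[8, 6], [6, 18]]
trace(H) = 26, det(H) = 108
Eigenvalues: (26 +/- sqrt(244)) / 2 = 20.81, 5.19
Since both eigenvalues > 0, f is convex.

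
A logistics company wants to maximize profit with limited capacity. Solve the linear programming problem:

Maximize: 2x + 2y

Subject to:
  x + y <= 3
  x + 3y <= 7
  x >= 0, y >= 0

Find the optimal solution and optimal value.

Feasible vertices: (0, 0), (0, 7/3), (1, 2), (3, 0)
Objective 2x + 2y at each:
  (0, 0): 0
  (0, 7/3): 14/3
  (1, 2): 6
  (3, 0): 6
Maximum is 6 at (1, 2).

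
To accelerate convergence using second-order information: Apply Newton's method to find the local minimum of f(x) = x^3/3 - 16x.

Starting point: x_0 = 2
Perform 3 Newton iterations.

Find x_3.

f(x) = x^3/3 - 16x
f'(x) = x^2 - 16, f''(x) = 2x
Newton update: x_{n+1} = x_n - (x_n^2 - 16)/(2*x_n)
Step 1: x_0 = 2, f'=-12, f''=4, x_1 = 5
Step 2: x_1 = 5, f'=9, f''=10, x_2 = 41/10
Step 3: x_2 = 41/10, f'=81/100, f''=41/5, x_3 = 3281/820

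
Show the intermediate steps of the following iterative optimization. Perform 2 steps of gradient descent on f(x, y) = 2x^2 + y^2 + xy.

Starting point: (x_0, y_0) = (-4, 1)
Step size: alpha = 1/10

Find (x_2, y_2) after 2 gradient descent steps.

f(x,y) = 2x^2 + y^2 + xy
grad_x = 4x + 1y, grad_y = 2y + 1x
Step 1: grad = (-15, -2), (-5/2, 6/5)
Step 2: grad = (-44/5, -1/10), (-81/50, 121/100)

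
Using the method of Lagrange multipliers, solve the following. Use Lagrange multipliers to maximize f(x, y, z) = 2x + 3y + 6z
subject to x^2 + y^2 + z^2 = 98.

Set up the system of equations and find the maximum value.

Lagrange conditions: 2 = 2*lambda*x, 3 = 2*lambda*y, 6 = 2*lambda*z
So x:2 = y:3 = z:6, i.e. x = 2t, y = 3t, z = 6t
Constraint: t^2*(2^2 + 3^2 + 6^2) = 98
  t^2 * 49 = 98  =>  t = sqrt(2)
Maximum = 2*2t + 3*3t + 6*6t = 49*sqrt(2) = sqrt(4802)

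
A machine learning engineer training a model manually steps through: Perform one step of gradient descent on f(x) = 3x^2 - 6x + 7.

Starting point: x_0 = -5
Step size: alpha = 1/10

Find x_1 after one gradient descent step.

f(x) = 3x^2 - 6x + 7
f'(x) = 6x - 6
f'(-5) = 6*-5 + (-6) = -36
x_1 = x_0 - alpha * f'(x_0) = -5 - 1/10 * -36 = -7/5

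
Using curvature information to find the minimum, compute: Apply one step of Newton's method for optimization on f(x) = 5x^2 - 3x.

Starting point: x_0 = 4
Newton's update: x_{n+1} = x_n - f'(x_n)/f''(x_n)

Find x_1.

f(x) = 5x^2 - 3x
f'(x) = 10x + (-3), f''(x) = 10
Newton step: x_1 = x_0 - f'(x_0)/f''(x_0)
f'(4) = 37
x_1 = 4 - 37/10 = 3/10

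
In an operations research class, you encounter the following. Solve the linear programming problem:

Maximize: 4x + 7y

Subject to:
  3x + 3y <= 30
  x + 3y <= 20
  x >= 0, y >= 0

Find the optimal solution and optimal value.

Feasible vertices: (0, 0), (0, 20/3), (5, 5), (10, 0)
Objective 4x + 7y at each:
  (0, 0): 0
  (0, 20/3): 140/3
  (5, 5): 55
  (10, 0): 40
Maximum is 55 at (5, 5).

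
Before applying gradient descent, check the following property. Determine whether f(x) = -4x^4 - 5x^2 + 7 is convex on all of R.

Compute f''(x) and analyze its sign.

f(x) = -4x^4 - 5x^2 + 7
f'(x) = -16x^3 + -10x
f''(x) = -48x^2 + -10
f''(x) = -48x^2 + -10 <= -10 < 0 for all x
Therefore, f is concave on R.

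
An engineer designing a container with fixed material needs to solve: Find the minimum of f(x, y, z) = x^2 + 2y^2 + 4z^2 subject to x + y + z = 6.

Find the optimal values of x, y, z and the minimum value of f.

Using Lagrange multipliers on f = x^2 + 2y^2 + 4z^2 with constraint x + y + z = 6:
Conditions: 2*1*x = lambda, 2*2*y = lambda, 2*4*z = lambda
So x = lambda/2, y = lambda/4, z = lambda/8
Substituting into constraint: lambda * (7/8) = 6
lambda = 48/7
x = 24/7, y = 12/7, z = 6/7
Minimum value = 144/7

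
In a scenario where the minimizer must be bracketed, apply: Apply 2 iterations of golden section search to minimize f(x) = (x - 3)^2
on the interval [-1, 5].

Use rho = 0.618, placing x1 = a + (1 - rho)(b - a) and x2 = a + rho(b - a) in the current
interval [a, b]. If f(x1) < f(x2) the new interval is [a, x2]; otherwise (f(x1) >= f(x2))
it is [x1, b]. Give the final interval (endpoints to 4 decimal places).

Golden section search for min of f(x) = (x - 3)^2 on [-1, 5].
Each step: x1 = a + (1 - rho)(b - a), x2 = a + rho(b - a); if f(x1) < f(x2) keep [a, x2], otherwise keep [x1, b].
Step 1: [-1.0000, 5.0000], x1=1.2920 (f=2.9173), x2=2.7080 (f=0.0853); f(x1) > f(x2) => keep [1.2920, 5.0000]
Step 2: [1.2920, 5.0000], x1=2.7085 (f=0.0850), x2=3.5835 (f=0.3405); f(x1) < f(x2) => keep [1.2920, 3.5835]
Final interval: [1.2920, 3.5835]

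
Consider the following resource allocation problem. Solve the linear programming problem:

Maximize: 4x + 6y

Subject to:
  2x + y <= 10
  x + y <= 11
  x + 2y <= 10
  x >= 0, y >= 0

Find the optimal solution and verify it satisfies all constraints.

Feasible vertices: (0, 0), (0, 5), (10/3, 10/3), (5, 0)
Objective 4x + 6y at each vertex:
  (0, 0): 0
  (0, 5): 30
  (10/3, 10/3): 100/3
  (5, 0): 20
Maximum is 100/3 at (10/3, 10/3).
Verify constraints at (x, y) = (10/3, 10/3):
  2*(10/3) + 1*(10/3) = 10 <= 10 (active)
  1*(10/3) + 1*(10/3) = 20/3 <= 11
  1*(10/3) + 2*(10/3) = 10 <= 10 (active)
  x = 10/3 >= 0, y = 10/3 >= 0. All constraints satisfied.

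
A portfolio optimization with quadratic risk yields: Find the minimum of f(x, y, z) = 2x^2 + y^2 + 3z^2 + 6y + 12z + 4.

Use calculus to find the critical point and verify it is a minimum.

f(x,y,z) = 2x^2 + y^2 + 3z^2 + 6y + 12z + 4
df/dx = 4x + (0) = 0 => x = 0
df/dy = 2y + (6) = 0 => y = -3
df/dz = 6z + (12) = 0 => z = -2
f(0,-3,-2) = 2*(0)^2 + 1*(-3)^2 + 3*(-2)^2 + 6*(-3) + 12*(-2) + 4 = -17
Hessian is diagonal with entries 4, 2, 6 > 0, confirmed minimum.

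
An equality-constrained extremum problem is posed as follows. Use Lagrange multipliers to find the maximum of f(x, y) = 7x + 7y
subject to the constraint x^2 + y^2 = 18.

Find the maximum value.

Set up Lagrange conditions: grad f = lambda * grad g
  7 = 2*lambda*x
  7 = 2*lambda*y
From these: x/y = 7/7, so x = 7t, y = 7t for some t.
Substitute into constraint: (7t)^2 + (7t)^2 = 18
  t^2 * 98 = 18
  t = sqrt(18/98)
Maximum = 7*x + 7*y = (7^2 + 7^2)*t = 98 * sqrt(18/98) = 42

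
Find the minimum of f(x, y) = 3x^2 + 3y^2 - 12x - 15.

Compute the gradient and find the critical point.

f(x,y) = 3x^2 + 3y^2 - 12x - 15
df/dx = 6x + (-12) = 0  =>  x = 2
df/dy = 6y + (0) = 0  =>  y = 0
f(2, 0) = 3*(2)^2 + 3*(0)^2 + -12*(2) + -15 = -27
Hessian is diagonal with entries 6, 6 > 0, so this is a minimum.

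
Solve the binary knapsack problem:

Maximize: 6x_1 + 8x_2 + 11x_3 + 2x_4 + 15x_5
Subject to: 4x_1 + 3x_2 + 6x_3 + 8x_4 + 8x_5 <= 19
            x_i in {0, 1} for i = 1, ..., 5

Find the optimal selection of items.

Items: item 1 (v=6, w=4), item 2 (v=8, w=3), item 3 (v=11, w=6), item 4 (v=2, w=8), item 5 (v=15, w=8)
Capacity: 19
Checking all 32 subsets (w = total weight, v = total value):
  {}: w = 0, v = 0
  {1}: w = 4, v = 6
  {2}: w = 3, v = 8
  {3}: w = 6, v = 11
  {4}: w = 8, v = 2
  {5}: w = 8, v = 15
  {1, 2}: w = 7, v = 14
  {1, 3}: w = 10, v = 17
  {1, 4}: w = 12, v = 8
  {1, 5}: w = 12, v = 21
  {2, 3}: w = 9, v = 19
  {2, 4}: w = 11, v = 10
  {2, 5}: w = 11, v = 23
  {3, 4}: w = 14, v = 13
  {3, 5}: w = 14, v = 26
  {4, 5}: w = 16, v = 17
  {1, 2, 3}: w = 13, v = 25
  {1, 2, 4}: w = 15, v = 16
  {1, 2, 5}: w = 15, v = 29
  {1, 3, 4}: w = 18, v = 19
  {1, 3, 5}: w = 18, v = 32
  {1, 4, 5}: w = 20 > 19, infeasible
  {2, 3, 4}: w = 17, v = 21
  {2, 3, 5}: w = 17, v = 34
  {2, 4, 5}: w = 19, v = 25
  {3, 4, 5}: w = 22 > 19, infeasible
  {1, 2, 3, 4}: w = 21 > 19, infeasible
  {1, 2, 3, 5}: w = 21 > 19, infeasible
  {1, 2, 4, 5}: w = 23 > 19, infeasible
  {1, 3, 4, 5}: w = 26 > 19, infeasible
  {2, 3, 4, 5}: w = 25 > 19, infeasible
  {1, 2, 3, 4, 5}: w = 29 > 19, infeasible
Best feasible subset: items [2, 3, 5]
Total weight: 17 <= 19, total value: 34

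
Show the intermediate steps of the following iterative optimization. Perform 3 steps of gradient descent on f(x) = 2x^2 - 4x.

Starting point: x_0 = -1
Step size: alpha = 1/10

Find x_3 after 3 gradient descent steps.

f(x) = 2x^2 - 4x, f'(x) = 4x + (-4)
Step 1: f'(-1) = -8, x_1 = -1 - 1/10 * -8 = -1/5
Step 2: f'(-1/5) = -24/5, x_2 = -1/5 - 1/10 * -24/5 = 7/25
Step 3: f'(7/25) = -72/25, x_3 = 7/25 - 1/10 * -72/25 = 71/125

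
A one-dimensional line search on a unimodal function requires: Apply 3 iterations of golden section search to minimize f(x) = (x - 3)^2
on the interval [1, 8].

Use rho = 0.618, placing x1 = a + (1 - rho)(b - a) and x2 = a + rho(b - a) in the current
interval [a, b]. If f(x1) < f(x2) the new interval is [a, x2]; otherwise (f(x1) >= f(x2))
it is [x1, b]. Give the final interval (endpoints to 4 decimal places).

Golden section search for min of f(x) = (x - 3)^2 on [1, 8].
Each step: x1 = a + (1 - rho)(b - a), x2 = a + rho(b - a); if f(x1) < f(x2) keep [a, x2], otherwise keep [x1, b].
Step 1: [1.0000, 8.0000], x1=3.6740 (f=0.4543), x2=5.3260 (f=5.4103); f(x1) < f(x2) => keep [1.0000, 5.3260]
Step 2: [1.0000, 5.3260], x1=2.6525 (f=0.1207), x2=3.6735 (f=0.4536); f(x1) < f(x2) => keep [1.0000, 3.6735]
Step 3: [1.0000, 3.6735], x1=2.0213 (f=0.9579), x2=2.6522 (f=0.1210); f(x1) > f(x2) => keep [2.0213, 3.6735]
Final interval: [2.0213, 3.6735]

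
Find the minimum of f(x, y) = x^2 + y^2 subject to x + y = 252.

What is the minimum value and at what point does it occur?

Substitute y = 252 - x into f(x,y) = x^2 + y^2:
g(x) = x^2 + (252 - x)^2 = 2x^2 - 504x + 63504
g'(x) = 4x - 504 = 0  =>  x = 126
y = 252 - 126 = 126
Minimum value = 126^2 + 126^2 = 31752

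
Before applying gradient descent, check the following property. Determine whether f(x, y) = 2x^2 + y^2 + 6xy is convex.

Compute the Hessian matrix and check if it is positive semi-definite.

f(x,y) = 2x^2 + y^2 + 6xy
Hessian H = [[4, 6], [6, 2]]
trace(H) = 6, det(H) = -28
Eigenvalues: (6 +/- sqrt(148)) / 2 = 9.083, -3.083
Since not both eigenvalues positive, f is neither convex nor concave.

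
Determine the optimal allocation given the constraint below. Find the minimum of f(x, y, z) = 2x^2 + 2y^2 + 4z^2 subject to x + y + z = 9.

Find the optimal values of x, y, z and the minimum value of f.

Using Lagrange multipliers on f = 2x^2 + 2y^2 + 4z^2 with constraint x + y + z = 9:
Conditions: 2*2*x = lambda, 2*2*y = lambda, 2*4*z = lambda
So x = lambda/4, y = lambda/4, z = lambda/8
Substituting into constraint: lambda * (5/8) = 9
lambda = 72/5
x = 18/5, y = 18/5, z = 9/5
Minimum value = 324/5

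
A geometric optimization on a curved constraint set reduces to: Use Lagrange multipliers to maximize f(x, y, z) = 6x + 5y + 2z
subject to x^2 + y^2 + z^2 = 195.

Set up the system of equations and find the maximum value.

Lagrange conditions: 6 = 2*lambda*x, 5 = 2*lambda*y, 2 = 2*lambda*z
So x:6 = y:5 = z:2, i.e. x = 6t, y = 5t, z = 2t
Constraint: t^2*(6^2 + 5^2 + 2^2) = 195
  t^2 * 65 = 195  =>  t = sqrt(3)
Maximum = 6*6t + 5*5t + 2*2t = 65*sqrt(3) = sqrt(12675)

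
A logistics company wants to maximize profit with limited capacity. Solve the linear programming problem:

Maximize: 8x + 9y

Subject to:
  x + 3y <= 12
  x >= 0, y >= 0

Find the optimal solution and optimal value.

The feasible region has vertices at [(0, 0), (12, 0), (0, 4)].
Checking objective 8x + 9y at each vertex:
  (0, 0): 8*0 + 9*0 = 0
  (12, 0): 8*12 + 9*0 = 96
  (0, 4): 8*0 + 9*4 = 36
Maximum is 96 at (12, 0).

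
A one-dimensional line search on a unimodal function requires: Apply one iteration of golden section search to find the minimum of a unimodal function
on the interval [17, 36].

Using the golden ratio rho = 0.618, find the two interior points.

Golden section search on [17, 36].
Golden ratio rho = 0.618 (approx).
Interior points:
  x_1 = 17 + (1-0.618)*19 = 24.2580
  x_2 = 17 + 0.618*19 = 28.7420
Compare f(x_1) and f(x_2) to determine which subinterval to keep.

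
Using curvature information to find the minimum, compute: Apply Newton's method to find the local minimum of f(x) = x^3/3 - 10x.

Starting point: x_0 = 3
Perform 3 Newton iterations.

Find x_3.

f(x) = x^3/3 - 10x
f'(x) = x^2 - 10, f''(x) = 2x
Newton update: x_{n+1} = x_n - (x_n^2 - 10)/(2*x_n)
Step 1: x_0 = 3, f'=-1, f''=6, x_1 = 19/6
Step 2: x_1 = 19/6, f'=1/36, f''=19/3, x_2 = 721/228
Step 3: x_2 = 721/228, f'=1/51984, f''=721/114, x_3 = 1039681/328776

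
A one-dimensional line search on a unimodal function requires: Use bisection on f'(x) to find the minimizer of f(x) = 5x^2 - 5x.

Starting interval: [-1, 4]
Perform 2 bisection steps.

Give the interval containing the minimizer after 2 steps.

Finding critical point of f(x) = 5x^2 - 5x using bisection on f'(x) = 10x + -5.
f'(x) = 0 when x = 1/2.
Starting interval: [-1, 4]
Step 1: mid = 3/2, f'(mid) = 10, new interval = [-1, 3/2]
Step 2: mid = 1/4, f'(mid) = -5/2, new interval = [1/4, 3/2]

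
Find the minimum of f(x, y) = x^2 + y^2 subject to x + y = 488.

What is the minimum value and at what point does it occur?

Substitute y = 488 - x into f(x,y) = x^2 + y^2:
g(x) = x^2 + (488 - x)^2 = 2x^2 - 976x + 238144
g'(x) = 4x - 976 = 0  =>  x = 244
y = 488 - 244 = 244
Minimum value = 244^2 + 244^2 = 119072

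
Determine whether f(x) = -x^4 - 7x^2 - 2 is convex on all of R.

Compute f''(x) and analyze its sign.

f(x) = -x^4 - 7x^2 - 2
f'(x) = -4x^3 + -14x
f''(x) = -12x^2 + -14
f''(x) = -12x^2 + -14 <= -14 < 0 for all x
Therefore, f is concave on R.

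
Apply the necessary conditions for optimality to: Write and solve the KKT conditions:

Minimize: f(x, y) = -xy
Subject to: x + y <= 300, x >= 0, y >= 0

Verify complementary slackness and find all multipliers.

Problem: min -xy s.t. x + y <= 300 (multiplier lambda), x >= 0 (mu_x), y >= 0 (mu_y)
KKT stationarity: -y + lambda - mu_x = 0, -x + lambda - mu_y = 0, with lambda, mu_x, mu_y >= 0
Complementary slackness: lambda*(x + y - 300) = 0, mu_x*x = 0, mu_y*y = 0
If lambda = 0: y = -mu_x <= 0 and x = -mu_y <= 0 force x = y = 0 with f = 0; but x = y = 150 is feasible with f = -22500 < 0, so this is not the minimum. Hence lambda > 0 and x + y = 300.
Try x > 0, y > 0 (so mu_x = mu_y = 0): y = lambda, x = lambda => x = y = lambda
x + y = 300 => 2*lambda = 300 => lambda = 150
x* = y* = 150 > 0, consistent with mu_x = mu_y = 0.
(Any feasible point with x = 0 or y = 0 has f = 0 > -22500, so the minimum is not on those boundaries.)
min(-xy) = -22500 (i.e. max xy = 22500)
Multipliers: lambda = 150, mu_x = 0, mu_y = 0
Complementary slackness: lambda*(x + y - 300) = 150*(150 + 150 - 300) = 0, mu_x*x = 0*150 = 0, mu_y*y = 0*150 = 0. Satisfied.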